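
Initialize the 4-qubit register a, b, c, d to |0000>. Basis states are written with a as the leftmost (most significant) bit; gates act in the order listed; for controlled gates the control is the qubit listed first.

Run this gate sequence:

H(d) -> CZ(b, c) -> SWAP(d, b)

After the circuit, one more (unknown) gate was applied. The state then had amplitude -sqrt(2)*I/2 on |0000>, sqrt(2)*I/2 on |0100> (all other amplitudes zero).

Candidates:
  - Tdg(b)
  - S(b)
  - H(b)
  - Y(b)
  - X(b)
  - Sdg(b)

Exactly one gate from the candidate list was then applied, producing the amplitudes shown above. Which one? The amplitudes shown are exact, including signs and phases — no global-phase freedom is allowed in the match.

The applied gate was Y(b).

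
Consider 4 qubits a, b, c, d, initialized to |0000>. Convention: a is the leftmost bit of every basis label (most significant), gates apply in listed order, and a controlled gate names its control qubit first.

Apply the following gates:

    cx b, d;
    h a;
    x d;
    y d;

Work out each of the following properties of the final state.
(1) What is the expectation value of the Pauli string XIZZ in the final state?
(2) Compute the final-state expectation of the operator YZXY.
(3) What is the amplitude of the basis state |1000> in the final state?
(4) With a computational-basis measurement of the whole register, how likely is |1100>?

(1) The observable XIZZ averages to 1.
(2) In the final state, YZXY has expectation 0.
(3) |1000> carries amplitude -sqrt(2)*I/2 in the final state.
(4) The probability of measuring |1100> is 0.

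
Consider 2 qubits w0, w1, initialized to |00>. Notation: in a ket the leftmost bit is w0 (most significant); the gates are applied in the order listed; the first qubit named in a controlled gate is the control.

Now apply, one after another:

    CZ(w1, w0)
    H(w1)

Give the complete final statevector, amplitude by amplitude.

The final amplitudes are sqrt(2)/2 on |00>, sqrt(2)/2 on |01>, 0 on |10>, 0 on |11>.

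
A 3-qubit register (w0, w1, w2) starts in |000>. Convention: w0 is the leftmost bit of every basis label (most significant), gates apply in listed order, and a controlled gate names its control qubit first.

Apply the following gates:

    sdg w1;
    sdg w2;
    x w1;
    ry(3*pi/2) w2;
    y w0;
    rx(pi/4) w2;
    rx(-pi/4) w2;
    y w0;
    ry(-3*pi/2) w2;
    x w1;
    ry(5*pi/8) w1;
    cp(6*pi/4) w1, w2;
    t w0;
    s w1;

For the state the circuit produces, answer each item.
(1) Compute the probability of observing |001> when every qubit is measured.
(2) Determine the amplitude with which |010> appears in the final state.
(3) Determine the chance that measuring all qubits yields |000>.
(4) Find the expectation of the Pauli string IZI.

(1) A full measurement returns |001> with probability 0. Key observation: gates 3-10 undo each other exactly, leaving only the rest of the circuit to track.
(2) The amplitude on |010> is I*sin(5*pi/16).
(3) A full measurement returns |000> with probability cos(5*pi/16)**2.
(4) In the final state, IZI has expectation -sqrt(2 - sqrt(2))/2.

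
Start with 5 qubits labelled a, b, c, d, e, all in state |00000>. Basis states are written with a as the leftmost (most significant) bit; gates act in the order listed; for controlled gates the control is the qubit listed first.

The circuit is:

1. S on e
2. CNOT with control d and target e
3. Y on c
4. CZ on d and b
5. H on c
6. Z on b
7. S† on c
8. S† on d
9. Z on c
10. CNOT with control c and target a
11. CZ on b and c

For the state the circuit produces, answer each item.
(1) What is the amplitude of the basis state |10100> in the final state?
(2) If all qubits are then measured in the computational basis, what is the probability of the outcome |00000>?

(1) The amplitude on |10100> is sqrt(2)/2.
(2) Outcome |00000> occurs with probability 1/2.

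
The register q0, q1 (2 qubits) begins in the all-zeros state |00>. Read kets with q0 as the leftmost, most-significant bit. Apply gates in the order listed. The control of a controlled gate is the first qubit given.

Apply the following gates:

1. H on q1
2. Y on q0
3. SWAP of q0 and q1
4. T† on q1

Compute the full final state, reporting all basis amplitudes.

The resulting statevector has amplitude 0 on |00>, sqrt(2)*exp(I*pi/4)/2 on |01>, 0 on |10>, sqrt(2)*exp(I*pi/4)/2 on |11>.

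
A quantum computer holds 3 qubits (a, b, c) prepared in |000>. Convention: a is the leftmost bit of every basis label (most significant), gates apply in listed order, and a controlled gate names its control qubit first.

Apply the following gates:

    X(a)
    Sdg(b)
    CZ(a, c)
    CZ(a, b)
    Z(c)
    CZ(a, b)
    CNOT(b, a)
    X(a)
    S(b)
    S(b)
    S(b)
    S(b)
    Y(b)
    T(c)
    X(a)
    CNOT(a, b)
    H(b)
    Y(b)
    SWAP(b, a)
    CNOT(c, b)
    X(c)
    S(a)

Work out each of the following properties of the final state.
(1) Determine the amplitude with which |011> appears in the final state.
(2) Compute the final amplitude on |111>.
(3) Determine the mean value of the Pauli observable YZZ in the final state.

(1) The amplitude on |011> is sqrt(2)/2. Key observation: gates 9-12 undo each other exactly, leaving only the rest of the circuit to track.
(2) |111> carries amplitude -sqrt(2)*I/2 in the final state.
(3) The observable YZZ averages to -1.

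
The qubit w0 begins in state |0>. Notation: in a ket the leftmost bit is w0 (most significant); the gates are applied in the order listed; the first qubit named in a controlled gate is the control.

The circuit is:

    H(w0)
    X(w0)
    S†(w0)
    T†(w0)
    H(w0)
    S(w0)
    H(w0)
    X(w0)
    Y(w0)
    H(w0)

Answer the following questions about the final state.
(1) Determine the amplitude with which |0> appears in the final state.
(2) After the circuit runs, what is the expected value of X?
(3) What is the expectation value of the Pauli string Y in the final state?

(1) |0> carries amplitude 1/2 + exp(I*pi/4)/2 in the final state.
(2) In the final state, X has expectation -sqrt(2)/2.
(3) The expectation value of Y is 0.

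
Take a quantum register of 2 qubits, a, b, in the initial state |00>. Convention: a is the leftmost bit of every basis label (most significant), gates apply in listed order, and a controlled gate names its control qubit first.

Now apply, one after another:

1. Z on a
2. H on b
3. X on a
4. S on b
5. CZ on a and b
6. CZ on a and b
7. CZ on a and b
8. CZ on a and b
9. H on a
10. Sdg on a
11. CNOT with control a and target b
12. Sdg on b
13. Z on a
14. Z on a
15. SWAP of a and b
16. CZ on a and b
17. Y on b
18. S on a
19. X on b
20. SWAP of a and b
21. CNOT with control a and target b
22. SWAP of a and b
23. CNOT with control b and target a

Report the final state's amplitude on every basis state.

The resulting statevector has amplitude I/2 on |00>, I/2 on |01>, -1/2 on |10>, -1/2 on |11>. Key observation: steps 5-8 multiply out to the identity, so the circuit reduces to the remaining gates.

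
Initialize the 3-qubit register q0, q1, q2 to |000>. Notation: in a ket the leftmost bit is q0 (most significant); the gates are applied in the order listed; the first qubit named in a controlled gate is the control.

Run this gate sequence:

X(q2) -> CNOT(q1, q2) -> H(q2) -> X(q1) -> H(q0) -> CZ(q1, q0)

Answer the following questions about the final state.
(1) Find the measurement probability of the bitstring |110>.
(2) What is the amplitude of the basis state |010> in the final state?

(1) Outcome |110> occurs with probability 1/4.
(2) The amplitude on |010> is 1/2.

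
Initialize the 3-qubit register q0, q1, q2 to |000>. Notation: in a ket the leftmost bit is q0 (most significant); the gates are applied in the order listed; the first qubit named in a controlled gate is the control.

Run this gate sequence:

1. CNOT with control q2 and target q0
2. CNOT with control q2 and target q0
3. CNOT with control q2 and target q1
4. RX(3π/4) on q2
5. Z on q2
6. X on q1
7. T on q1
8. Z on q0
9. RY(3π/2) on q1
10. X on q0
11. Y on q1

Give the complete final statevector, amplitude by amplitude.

After the circuit, the state carries amplitude 0 on |000>, 0 on |001>, 0 on |010>, 0 on |011>, sqrt(4 - 2*sqrt(2))*exp(3*I*pi/4)/4 on |100>, -sqrt(2*sqrt(2) + 4)*exp(I*pi/4)/4 on |101>, -sqrt(4 - 2*sqrt(2))*exp(3*I*pi/4)/4 on |110>, sqrt(2*sqrt(2) + 4)*exp(I*pi/4)/4 on |111>. Key observation: steps 1-2 multiply out to the identity, so the circuit reduces to the remaining gates.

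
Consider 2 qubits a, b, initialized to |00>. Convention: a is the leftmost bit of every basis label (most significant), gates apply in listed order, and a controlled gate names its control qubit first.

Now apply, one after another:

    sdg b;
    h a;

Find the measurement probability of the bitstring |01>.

A full measurement returns |01> with probability 0.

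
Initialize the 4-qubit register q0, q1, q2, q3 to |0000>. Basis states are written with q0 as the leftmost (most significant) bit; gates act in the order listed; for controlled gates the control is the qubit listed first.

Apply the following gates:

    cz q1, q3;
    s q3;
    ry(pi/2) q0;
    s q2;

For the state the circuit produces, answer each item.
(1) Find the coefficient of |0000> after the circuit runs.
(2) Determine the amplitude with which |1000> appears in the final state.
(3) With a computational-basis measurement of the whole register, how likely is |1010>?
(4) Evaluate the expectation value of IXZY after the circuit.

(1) |0000> carries amplitude sqrt(2)/2 in the final state.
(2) |1000> carries amplitude sqrt(2)/2 in the final state.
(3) The probability of measuring |1010> is 0.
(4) In the final state, IXZY has expectation 0.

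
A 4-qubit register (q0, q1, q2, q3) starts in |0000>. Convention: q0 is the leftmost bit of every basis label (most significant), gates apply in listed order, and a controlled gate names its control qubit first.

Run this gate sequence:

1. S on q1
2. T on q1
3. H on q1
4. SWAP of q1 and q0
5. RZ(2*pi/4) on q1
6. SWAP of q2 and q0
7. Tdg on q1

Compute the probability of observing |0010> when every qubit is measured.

A full measurement returns |0010> with probability 1/2.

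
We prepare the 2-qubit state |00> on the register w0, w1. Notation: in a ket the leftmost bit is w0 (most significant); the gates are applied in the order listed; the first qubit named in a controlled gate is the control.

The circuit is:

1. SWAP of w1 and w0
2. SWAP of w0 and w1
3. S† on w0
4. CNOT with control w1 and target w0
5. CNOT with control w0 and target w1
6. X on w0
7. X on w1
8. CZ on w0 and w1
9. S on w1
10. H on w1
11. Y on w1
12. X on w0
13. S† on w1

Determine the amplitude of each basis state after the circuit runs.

The resulting statevector has amplitude sqrt(2)/2 on |00>, -sqrt(2)*I/2 on |01>, 0 on |10>, 0 on |11>.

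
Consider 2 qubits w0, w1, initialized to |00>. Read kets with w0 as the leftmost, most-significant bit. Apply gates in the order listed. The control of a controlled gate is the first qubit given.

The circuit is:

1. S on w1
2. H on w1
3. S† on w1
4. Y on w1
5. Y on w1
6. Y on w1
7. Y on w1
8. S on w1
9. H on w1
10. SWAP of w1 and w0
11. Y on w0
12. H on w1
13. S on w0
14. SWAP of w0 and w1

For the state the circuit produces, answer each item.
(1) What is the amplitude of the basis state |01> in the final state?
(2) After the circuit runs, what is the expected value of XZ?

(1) |01> carries amplitude -sqrt(2)/2 in the final state. Key observation: gates 2-9 undo each other exactly, leaving only the rest of the circuit to track.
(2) The expectation value of XZ is -1.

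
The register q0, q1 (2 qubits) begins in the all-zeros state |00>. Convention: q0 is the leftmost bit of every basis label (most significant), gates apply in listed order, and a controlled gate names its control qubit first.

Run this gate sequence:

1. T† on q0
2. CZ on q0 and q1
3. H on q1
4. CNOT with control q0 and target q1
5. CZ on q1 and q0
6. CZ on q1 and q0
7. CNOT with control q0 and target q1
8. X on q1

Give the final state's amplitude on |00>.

The final state's coefficient on |00> equals sqrt(2)/2. Key observation: the block from step 4 through step 7 cancels to the identity and can be dropped.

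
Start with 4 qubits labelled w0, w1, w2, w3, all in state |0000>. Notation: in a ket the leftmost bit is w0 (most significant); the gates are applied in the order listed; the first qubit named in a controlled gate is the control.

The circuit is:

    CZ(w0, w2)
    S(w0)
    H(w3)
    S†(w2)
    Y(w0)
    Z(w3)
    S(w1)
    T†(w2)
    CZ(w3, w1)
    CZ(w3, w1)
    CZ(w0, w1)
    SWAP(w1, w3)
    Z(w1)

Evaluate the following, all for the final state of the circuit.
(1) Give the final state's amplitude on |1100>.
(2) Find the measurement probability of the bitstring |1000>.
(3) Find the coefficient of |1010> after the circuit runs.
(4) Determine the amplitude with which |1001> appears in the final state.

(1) The amplitude on |1100> is sqrt(2)*I/2. Key observation: gates 9-10 undo each other exactly, leaving only the rest of the circuit to track.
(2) A full measurement returns |1000> with probability 1/2.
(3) The final state's coefficient on |1010> equals 0.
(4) The amplitude on |1001> is 0.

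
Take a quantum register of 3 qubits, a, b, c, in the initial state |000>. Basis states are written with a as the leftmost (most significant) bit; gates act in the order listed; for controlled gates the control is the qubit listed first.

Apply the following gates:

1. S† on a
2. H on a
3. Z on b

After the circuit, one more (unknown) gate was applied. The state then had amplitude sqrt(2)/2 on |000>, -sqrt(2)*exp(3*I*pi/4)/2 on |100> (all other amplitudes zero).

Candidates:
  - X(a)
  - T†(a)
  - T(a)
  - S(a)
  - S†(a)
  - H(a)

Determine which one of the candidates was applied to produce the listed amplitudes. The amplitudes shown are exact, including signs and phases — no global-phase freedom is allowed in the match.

It was T†(a) that produced the state shown.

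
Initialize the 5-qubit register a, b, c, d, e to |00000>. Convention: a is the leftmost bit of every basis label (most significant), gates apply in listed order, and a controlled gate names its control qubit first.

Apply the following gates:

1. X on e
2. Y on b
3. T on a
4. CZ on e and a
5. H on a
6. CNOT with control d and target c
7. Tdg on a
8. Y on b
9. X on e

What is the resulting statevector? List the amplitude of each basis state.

The resulting statevector has amplitude sqrt(2)/2 on |00000>, -sqrt(2)*exp(3*I*pi/4)/2 on |10000>, and 0 on every other basis state.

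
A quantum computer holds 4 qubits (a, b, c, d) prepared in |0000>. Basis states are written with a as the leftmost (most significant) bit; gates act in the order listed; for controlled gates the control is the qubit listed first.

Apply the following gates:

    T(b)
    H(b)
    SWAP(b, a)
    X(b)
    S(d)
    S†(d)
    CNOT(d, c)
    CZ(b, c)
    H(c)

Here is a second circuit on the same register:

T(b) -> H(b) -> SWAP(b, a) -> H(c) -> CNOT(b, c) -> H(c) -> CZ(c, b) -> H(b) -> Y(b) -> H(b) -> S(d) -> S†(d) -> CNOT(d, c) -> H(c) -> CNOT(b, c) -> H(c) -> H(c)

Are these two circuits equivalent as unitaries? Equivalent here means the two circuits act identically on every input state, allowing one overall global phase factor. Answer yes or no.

No — the two circuits implement different unitaries, even allowing a global phase.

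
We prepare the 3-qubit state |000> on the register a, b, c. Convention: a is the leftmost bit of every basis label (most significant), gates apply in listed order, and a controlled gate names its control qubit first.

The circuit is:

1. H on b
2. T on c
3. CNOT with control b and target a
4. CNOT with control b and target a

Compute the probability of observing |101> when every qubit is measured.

The probability of measuring |101> is 0. Key observation: the block from step 3 through step 4 cancels to the identity and can be dropped.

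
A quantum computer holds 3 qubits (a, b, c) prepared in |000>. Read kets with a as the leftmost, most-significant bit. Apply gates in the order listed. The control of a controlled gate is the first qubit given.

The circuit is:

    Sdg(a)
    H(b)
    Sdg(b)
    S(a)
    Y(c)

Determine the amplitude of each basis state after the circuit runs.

The final amplitudes are sqrt(2)*I/2 on |001>, sqrt(2)/2 on |011>, and 0 on every other basis state.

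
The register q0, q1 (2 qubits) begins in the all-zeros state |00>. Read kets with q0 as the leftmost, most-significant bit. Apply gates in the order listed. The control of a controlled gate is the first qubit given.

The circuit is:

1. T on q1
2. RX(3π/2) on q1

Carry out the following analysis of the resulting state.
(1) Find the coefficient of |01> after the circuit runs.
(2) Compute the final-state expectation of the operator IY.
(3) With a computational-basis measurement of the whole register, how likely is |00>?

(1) The amplitude on |01> is -sqrt(2)*I/2.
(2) In the final state, IY has expectation 1.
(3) Outcome |00> occurs with probability 1/2.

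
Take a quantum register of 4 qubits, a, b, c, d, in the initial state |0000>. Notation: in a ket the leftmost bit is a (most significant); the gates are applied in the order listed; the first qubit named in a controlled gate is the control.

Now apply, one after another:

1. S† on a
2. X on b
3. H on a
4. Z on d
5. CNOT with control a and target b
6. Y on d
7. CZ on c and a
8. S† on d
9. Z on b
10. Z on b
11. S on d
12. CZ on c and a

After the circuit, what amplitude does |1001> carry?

The final state's coefficient on |1001> equals sqrt(2)*I/2. Key observation: the block from step 7 through step 12 cancels to the identity and can be dropped.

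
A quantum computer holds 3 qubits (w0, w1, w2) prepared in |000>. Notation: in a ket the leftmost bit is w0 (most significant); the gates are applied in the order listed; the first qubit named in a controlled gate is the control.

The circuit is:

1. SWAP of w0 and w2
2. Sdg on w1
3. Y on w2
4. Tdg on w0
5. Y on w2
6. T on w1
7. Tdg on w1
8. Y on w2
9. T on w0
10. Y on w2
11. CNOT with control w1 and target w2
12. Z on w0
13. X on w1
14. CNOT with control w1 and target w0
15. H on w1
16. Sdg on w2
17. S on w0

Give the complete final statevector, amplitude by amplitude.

The resulting statevector has amplitude sqrt(2)*I/2 on |100>, -sqrt(2)*I/2 on |110>, and 0 on every other basis state. Key observation: the block from step 3 through step 10 cancels to the identity and can be dropped.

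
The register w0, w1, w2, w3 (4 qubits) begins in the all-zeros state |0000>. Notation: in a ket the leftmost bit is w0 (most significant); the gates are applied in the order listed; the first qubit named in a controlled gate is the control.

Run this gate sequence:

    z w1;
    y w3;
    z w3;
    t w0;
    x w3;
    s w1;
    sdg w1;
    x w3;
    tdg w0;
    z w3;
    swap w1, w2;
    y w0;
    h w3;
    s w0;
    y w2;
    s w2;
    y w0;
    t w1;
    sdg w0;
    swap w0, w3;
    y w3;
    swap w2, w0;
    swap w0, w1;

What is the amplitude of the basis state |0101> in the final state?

The amplitude on |0101> is sqrt(2)*I/2. Key observation: the block from step 3 through step 10 cancels to the identity and can be dropped.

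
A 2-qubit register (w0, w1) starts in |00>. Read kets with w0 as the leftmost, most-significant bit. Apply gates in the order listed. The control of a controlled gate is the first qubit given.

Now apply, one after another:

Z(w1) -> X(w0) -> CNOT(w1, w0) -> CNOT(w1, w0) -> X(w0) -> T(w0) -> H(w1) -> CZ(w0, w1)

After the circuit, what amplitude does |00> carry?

The amplitude on |00> is sqrt(2)/2. Key observation: steps 2-5 multiply out to the identity, so the circuit reduces to the remaining gates.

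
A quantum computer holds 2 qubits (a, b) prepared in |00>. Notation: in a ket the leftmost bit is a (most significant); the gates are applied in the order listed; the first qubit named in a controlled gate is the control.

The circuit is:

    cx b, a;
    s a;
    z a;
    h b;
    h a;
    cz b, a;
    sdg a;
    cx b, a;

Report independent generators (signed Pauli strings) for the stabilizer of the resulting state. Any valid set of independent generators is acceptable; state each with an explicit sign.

The final state is stabilized by the group generated by -YI, +IY; other independent generating sets are equally valid.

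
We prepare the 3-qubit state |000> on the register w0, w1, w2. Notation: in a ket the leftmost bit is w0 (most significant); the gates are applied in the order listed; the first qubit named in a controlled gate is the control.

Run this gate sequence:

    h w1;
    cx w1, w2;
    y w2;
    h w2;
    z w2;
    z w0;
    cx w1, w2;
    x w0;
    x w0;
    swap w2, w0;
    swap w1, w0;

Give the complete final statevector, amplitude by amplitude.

The final amplitudes are I/2 on |000>, 0 on |001>, I/2 on |010>, 0 on |011>, I/2 on |100>, 0 on |101>, -I/2 on |110>, 0 on |111>. Key observation: steps 8-9 multiply out to the identity, so the circuit reduces to the remaining gates.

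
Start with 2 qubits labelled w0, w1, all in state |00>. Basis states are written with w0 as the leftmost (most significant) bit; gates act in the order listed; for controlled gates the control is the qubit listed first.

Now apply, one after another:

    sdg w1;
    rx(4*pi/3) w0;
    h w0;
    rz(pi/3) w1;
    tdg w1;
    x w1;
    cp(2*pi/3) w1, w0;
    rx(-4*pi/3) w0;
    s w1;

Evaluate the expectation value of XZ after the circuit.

The expectation value of XZ is -1.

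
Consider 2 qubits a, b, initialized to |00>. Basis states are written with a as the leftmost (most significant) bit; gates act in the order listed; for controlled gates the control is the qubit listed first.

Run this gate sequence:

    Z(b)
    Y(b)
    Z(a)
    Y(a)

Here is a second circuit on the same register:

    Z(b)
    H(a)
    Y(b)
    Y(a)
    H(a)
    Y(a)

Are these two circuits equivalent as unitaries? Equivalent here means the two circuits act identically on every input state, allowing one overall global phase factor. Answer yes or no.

No: there is an input state on which the two circuits produce genuinely different outputs (not merely differing by a phase).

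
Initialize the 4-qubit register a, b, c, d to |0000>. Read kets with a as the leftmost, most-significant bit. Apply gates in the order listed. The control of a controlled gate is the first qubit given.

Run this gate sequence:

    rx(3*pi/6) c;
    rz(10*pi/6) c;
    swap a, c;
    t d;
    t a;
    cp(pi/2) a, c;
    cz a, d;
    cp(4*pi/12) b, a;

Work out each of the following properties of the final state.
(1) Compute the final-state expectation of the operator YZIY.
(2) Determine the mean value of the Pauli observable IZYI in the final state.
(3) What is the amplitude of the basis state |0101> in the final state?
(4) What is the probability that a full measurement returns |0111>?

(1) The expectation value of YZIY is 0.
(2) In the final state, IZYI has expectation 0.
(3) |0101> carries amplitude 0 in the final state.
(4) The probability of measuring |0111> is 0.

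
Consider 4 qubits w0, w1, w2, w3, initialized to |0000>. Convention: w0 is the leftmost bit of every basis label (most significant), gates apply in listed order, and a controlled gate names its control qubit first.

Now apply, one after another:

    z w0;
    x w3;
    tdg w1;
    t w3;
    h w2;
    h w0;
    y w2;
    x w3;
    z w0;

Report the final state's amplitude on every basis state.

The resulting statevector has amplitude -exp(3*I*pi/4)/2 on |0000>, exp(3*I*pi/4)/2 on |0010>, exp(3*I*pi/4)/2 on |1000>, -exp(3*I*pi/4)/2 on |1010>, and 0 on every other basis state.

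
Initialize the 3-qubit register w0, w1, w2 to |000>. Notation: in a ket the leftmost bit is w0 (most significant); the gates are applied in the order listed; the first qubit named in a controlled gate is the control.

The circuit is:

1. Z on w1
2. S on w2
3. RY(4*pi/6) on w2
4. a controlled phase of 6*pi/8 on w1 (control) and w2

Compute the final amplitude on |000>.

The amplitude on |000> is 1/2.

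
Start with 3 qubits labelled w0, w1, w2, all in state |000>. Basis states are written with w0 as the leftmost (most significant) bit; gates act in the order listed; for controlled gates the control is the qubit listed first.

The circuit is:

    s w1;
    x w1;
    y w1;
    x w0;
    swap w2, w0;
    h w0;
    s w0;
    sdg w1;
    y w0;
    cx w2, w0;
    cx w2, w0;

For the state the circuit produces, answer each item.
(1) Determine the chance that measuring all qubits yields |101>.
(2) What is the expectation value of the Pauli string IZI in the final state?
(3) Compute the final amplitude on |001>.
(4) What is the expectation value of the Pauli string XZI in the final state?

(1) Outcome |101> occurs with probability 1/2.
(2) In the final state, IZI has expectation 1.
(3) The amplitude on |001> is -sqrt(2)*I/2.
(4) In the final state, XZI has expectation 0.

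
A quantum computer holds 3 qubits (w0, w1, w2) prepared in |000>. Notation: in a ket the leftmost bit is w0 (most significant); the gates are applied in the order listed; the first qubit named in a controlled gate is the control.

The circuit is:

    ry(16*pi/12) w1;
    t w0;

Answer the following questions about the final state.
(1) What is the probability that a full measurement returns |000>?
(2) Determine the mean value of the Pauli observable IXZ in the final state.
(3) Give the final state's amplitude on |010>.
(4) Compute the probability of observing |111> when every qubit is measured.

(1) A full measurement returns |000> with probability 1/4.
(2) The observable IXZ averages to -sqrt(3)/2.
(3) The amplitude on |010> is sqrt(3)/2.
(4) The probability of measuring |111> is 0.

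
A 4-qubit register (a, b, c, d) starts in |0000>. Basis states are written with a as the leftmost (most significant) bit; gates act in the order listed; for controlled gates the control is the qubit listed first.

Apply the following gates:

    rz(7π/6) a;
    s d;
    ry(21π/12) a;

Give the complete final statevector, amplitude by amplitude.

After the circuit, the state carries amplitude sqrt(sqrt(2) + 2)*exp(5*I*pi/12)/2 on |0000>, -sqrt(2 - sqrt(2))*exp(5*I*pi/12)/2 on |1000>, and 0 on every other basis state.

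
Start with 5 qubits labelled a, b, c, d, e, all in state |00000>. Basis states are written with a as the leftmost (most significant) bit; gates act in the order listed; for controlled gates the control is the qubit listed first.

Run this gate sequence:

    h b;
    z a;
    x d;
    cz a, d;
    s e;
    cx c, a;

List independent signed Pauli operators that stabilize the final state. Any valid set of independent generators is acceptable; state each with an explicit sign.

One valid set of independent stabilizer generators is +IXIII, +ZIIII, +IIZII, -IIIZI, +IIIIZ (any independent generating set of the same group is equally correct).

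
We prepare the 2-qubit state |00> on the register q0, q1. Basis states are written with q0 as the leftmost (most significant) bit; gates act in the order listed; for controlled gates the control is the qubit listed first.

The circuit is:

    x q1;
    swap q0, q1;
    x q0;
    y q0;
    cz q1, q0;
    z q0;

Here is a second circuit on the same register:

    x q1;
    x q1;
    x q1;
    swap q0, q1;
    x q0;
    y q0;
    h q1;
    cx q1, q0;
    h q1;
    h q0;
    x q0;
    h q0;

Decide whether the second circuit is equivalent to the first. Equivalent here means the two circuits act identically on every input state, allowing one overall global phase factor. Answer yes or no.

No, they are not equivalent — no single phase factor reconciles the two unitaries.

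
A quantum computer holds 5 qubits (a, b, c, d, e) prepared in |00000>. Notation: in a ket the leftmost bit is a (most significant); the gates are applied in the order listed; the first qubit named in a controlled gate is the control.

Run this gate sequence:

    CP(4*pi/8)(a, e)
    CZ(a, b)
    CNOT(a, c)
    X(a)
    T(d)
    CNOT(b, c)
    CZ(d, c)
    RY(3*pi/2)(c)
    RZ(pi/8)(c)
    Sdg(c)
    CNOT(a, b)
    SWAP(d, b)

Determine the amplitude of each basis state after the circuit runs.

The resulting statevector has amplitude sqrt(2)*exp(15*I*pi/16)/2 on |10010>, -sqrt(2)*exp(9*I*pi/16)/2 on |10110>, and 0 on every other basis state.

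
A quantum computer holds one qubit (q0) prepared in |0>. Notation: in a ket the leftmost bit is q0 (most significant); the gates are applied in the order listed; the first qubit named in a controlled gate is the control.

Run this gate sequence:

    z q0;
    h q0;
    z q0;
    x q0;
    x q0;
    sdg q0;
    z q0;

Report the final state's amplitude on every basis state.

The final amplitudes are sqrt(2)/2 on |0>, -sqrt(2)*I/2 on |1>.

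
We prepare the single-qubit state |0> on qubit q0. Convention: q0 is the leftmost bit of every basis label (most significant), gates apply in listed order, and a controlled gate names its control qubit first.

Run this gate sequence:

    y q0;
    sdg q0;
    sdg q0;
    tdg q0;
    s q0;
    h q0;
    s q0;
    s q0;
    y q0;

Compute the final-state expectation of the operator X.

The expectation value of X is -1.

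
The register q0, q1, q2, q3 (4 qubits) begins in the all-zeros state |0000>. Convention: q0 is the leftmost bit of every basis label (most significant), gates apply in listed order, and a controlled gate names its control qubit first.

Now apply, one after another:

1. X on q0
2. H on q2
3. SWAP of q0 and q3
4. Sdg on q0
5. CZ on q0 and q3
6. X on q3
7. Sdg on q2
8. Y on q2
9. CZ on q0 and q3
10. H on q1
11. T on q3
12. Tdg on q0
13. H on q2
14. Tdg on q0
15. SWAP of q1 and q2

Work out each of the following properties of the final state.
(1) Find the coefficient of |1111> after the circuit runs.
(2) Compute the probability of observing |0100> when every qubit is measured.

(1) The final state's coefficient on |1111> equals 0.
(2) A full measurement returns |0100> with probability 1/4.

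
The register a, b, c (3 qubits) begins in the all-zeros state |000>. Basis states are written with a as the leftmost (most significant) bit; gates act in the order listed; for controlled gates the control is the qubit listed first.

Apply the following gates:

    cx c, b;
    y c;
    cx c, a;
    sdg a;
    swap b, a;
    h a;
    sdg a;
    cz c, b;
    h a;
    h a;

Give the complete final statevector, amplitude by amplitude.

The resulting statevector has amplitude -sqrt(2)/2 on |011>, sqrt(2)*I/2 on |111>, and 0 on every other basis state.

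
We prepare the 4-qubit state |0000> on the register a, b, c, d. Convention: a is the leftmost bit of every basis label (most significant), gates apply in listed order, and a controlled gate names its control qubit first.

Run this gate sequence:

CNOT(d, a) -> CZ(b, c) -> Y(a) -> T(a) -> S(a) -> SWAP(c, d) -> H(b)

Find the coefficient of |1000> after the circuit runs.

The amplitude on |1000> is -sqrt(2)*exp(I*pi/4)/2.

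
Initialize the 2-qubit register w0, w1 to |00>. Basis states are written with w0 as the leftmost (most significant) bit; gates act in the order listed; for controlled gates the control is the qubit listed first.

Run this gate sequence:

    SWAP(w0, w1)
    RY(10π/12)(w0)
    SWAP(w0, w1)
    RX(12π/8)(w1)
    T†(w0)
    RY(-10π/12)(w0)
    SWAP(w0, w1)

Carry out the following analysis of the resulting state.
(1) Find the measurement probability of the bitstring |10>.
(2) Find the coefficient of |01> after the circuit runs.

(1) A full measurement returns |10> with probability 1/4 - sqrt(3)/8.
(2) The amplitude on |01> is sqrt(6)*I/8 + sqrt(2)*(1 + 2*I)/8.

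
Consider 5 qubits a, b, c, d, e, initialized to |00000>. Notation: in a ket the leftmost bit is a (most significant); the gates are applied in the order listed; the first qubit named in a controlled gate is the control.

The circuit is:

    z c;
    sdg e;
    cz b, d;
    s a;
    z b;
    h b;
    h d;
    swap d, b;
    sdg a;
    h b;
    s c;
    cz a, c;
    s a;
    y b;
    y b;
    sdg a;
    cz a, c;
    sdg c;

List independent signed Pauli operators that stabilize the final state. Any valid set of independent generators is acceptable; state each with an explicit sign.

The final state is stabilized by the group generated by +IIIXI, +ZIIII, +IZIII, +IIZII, +IIIIZ; other independent generating sets are equally valid. Key observation: steps 11-18 multiply out to the identity, so the circuit reduces to the remaining gates.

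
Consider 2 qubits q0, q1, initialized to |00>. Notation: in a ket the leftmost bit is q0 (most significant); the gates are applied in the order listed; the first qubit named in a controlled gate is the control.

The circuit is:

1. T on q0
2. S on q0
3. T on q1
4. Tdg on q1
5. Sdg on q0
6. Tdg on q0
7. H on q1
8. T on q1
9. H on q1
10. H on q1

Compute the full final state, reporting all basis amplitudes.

The final amplitudes are sqrt(2)/2 on |00>, sqrt(2)*exp(I*pi/4)/2 on |01>, 0 on |10>, 0 on |11>.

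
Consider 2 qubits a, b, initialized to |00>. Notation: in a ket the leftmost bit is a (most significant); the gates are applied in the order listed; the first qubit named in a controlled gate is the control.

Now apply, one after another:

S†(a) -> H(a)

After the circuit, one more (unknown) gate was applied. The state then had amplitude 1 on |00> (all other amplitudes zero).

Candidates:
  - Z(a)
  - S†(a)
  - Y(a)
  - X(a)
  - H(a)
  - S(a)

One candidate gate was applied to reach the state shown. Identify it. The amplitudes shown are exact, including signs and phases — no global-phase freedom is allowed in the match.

The applied gate was H(a).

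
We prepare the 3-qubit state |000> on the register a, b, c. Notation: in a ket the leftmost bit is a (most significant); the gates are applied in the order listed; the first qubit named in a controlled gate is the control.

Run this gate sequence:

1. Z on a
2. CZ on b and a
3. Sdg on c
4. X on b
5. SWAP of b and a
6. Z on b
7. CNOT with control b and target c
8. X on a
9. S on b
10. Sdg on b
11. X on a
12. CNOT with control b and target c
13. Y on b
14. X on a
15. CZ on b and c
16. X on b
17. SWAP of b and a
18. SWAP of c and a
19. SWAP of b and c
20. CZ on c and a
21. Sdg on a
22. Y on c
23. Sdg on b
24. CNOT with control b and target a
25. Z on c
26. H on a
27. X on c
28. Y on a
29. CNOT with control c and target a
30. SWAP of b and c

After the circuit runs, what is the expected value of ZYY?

The observable ZYY averages to 0. Key observation: gates 7-12 undo each other exactly, leaving only the rest of the circuit to track.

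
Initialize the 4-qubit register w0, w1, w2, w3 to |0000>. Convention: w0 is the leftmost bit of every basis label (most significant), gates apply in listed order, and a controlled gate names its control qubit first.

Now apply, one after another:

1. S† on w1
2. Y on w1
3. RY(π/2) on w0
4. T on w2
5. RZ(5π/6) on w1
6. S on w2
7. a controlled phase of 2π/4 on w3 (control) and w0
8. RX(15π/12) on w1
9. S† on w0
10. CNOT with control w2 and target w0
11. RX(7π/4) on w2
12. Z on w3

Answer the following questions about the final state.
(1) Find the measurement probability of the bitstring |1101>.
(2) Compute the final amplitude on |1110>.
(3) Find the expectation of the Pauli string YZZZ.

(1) Outcome |1101> occurs with probability 0.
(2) |1110> carries amplitude (-1 + sqrt(2))*exp(11*I*pi/12)/4 in the final state.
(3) In the final state, YZZZ has expectation -1/2.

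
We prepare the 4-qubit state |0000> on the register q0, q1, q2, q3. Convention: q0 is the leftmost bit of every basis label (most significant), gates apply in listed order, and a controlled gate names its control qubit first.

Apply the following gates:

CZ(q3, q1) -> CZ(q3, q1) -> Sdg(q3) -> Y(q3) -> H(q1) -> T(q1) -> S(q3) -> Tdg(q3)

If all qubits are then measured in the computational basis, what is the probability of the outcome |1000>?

Outcome |1000> occurs with probability 0.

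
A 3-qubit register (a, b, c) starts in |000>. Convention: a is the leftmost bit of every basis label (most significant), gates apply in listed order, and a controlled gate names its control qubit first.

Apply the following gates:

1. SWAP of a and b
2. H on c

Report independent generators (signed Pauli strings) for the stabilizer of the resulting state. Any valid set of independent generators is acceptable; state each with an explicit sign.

One valid set of independent stabilizer generators is +IIX, +ZII, +IZI (any independent generating set of the same group is equally correct).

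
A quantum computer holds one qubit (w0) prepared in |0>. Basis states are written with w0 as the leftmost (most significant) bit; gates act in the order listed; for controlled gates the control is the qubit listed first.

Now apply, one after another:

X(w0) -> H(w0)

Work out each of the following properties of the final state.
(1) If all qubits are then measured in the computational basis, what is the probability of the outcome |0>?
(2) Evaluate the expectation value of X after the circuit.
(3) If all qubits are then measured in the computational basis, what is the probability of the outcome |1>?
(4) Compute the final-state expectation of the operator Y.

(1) The probability of measuring |0> is 1/2.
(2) In the final state, X has expectation -1.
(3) The probability of measuring |1> is 1/2.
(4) In the final state, Y has expectation 0.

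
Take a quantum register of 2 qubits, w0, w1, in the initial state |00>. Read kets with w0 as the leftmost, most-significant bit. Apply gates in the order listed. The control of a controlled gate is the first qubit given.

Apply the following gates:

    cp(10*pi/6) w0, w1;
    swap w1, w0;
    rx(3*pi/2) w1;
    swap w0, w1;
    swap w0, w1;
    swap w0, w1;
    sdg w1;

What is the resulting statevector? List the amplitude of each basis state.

The resulting statevector has amplitude -sqrt(2)/2 on |00>, 0 on |01>, -sqrt(2)*I/2 on |10>, 0 on |11>.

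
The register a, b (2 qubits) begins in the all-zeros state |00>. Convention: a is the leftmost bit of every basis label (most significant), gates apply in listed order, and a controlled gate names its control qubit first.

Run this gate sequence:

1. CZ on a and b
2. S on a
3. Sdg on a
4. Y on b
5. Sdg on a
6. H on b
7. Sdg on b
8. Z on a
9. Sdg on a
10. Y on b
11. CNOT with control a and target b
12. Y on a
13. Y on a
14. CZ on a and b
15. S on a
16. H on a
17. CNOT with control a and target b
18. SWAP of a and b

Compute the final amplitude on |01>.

The final state's coefficient on |01> equals -1/2.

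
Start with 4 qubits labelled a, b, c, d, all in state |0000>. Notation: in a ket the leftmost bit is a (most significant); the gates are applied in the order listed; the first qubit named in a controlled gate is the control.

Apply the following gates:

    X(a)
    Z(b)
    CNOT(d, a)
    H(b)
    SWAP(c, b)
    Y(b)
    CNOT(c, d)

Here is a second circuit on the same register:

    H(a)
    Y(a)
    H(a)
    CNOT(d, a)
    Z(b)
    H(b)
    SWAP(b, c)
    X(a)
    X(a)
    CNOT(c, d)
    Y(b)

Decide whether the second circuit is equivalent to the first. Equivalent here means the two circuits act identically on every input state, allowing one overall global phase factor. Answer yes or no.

No: there is an input state on which the two circuits produce genuinely different outputs (not merely differing by a phase).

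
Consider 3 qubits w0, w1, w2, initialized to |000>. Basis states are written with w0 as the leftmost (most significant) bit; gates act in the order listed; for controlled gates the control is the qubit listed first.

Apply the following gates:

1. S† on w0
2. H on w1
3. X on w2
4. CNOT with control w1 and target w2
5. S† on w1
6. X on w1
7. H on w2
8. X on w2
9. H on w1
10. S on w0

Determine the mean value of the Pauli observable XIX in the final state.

The observable XIX averages to 0.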